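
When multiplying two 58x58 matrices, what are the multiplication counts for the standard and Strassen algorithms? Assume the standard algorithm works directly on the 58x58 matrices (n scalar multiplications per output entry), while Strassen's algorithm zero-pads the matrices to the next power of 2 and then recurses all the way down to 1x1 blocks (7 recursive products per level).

Matrix multiplication for 58x58 matrices:

Strassen's algorithm requires power-of-2 dimensions. Pad 58x58 to 64x64 (next power of 2).

Standard algorithm: 58^3 = 195112 multiplications
Strassen's algorithm: 7^(log2(64)) = 7^6 = 117649 multiplications
Savings: 195112 - 117649 = 77463 multiplications

Standard: 195112 multiplications (58^3). Strassen: 117649 multiplications (7^6, after padding to 64x64). Strassen reduces 8 recursive multiplications to 7 at each level.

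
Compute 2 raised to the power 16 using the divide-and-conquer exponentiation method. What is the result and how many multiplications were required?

Computing 2^16 by squaring (build up from 2^1; each line after the first costs one multiplication):

2^1 = 2
2^2 = (2^1)^2 = 2^2 = 4
2^4 = (2^2)^2 = 4^2 = 16
2^8 = (2^4)^2 = 16^2 = 256
2^16 = (2^8)^2 = 256^2 = 65536

Result: 65536
Multiplications needed: 4 (4 lines after 2^1)

2^16 = 65536. Using exponentiation by squaring, this requires 4 multiplications. The key idea: if the exponent is even, square the half-power; if odd, multiply by the base once.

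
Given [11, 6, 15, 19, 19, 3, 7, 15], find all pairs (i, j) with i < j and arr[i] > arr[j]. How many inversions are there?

Finding inversions in [11, 6, 15, 19, 19, 3, 7, 15]:

(0, 1): arr[0]=11 > arr[1]=6
(0, 5): arr[0]=11 > arr[5]=3
(0, 6): arr[0]=11 > arr[6]=7
(1, 5): arr[1]=6 > arr[5]=3
(2, 5): arr[2]=15 > arr[5]=3
(2, 6): arr[2]=15 > arr[6]=7
(3, 5): arr[3]=19 > arr[5]=3
(3, 6): arr[3]=19 > arr[6]=7
(3, 7): arr[3]=19 > arr[7]=15
(4, 5): arr[4]=19 > arr[5]=3
(4, 6): arr[4]=19 > arr[6]=7
(4, 7): arr[4]=19 > arr[7]=15

Total inversions: 12

The array has 12 inversion(s): (0,1), (0,5), (0,6), (1,5), (2,5), (2,6), (3,5), (3,6), (3,7), (4,5), (4,6), (4,7). Each pair (i,j) satisfies i < j and arr[i] > arr[j].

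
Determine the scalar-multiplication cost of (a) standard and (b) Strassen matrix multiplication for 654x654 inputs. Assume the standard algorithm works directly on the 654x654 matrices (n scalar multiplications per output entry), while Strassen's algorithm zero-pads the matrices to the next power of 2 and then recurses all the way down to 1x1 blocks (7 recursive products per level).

Matrix multiplication for 654x654 matrices:

Strassen's algorithm requires power-of-2 dimensions. Pad 654x654 to 1024x1024 (next power of 2).

Standard algorithm: 654^3 = 279726264 multiplications
Strassen's algorithm: 7^(log2(1024)) = 7^10 = 282475249 multiplications
Difference: 279726264 - 282475249 = -2748985 (Strassen uses MORE here due to padding overhead — for small or just-over-power-of-2 n, padding can outweigh the per-level savings)

Standard: 279726264 multiplications (654^3). Strassen: 282475249 multiplications (7^10, after padding to 1024x1024). Strassen reduces 8 recursive multiplications to 7 at each level.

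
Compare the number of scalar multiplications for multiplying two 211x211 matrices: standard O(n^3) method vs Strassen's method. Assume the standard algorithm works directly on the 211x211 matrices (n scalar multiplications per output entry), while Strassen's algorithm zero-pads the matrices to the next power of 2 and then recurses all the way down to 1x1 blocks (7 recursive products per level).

Matrix multiplication for 211x211 matrices:

Strassen's algorithm requires power-of-2 dimensions. Pad 211x211 to 256x256 (next power of 2).

Standard algorithm: 211^3 = 9393931 multiplications
Strassen's algorithm: 7^(log2(256)) = 7^8 = 5764801 multiplications
Savings: 9393931 - 5764801 = 3629130 multiplications

Standard: 9393931 multiplications (211^3). Strassen: 5764801 multiplications (7^8, after padding to 256x256). Strassen reduces 8 recursive multiplications to 7 at each level.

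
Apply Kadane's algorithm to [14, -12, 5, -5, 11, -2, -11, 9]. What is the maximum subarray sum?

Using Kadane's algorithm on [14, -12, 5, -5, 11, -2, -11, 9]:

Scanning through the array:
Position 1 (value -12): max_ending_here = 2, max_so_far = 14
Position 2 (value 5): max_ending_here = 7, max_so_far = 14
Position 3 (value -5): max_ending_here = 2, max_so_far = 14
Position 4 (value 11): max_ending_here = 13, max_so_far = 14
Position 5 (value -2): max_ending_here = 11, max_so_far = 14
Position 6 (value -11): max_ending_here = 0, max_so_far = 14
Position 7 (value 9): max_ending_here = 9, max_so_far = 14

Maximum subarray: [14]
Maximum sum: 14

The maximum subarray is [14] with sum 14. This subarray runs from index 0 to index 0.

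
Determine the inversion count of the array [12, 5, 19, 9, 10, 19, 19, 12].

Finding inversions in [12, 5, 19, 9, 10, 19, 19, 12]:

(0, 1): arr[0]=12 > arr[1]=5
(0, 3): arr[0]=12 > arr[3]=9
(0, 4): arr[0]=12 > arr[4]=10
(2, 3): arr[2]=19 > arr[3]=9
(2, 4): arr[2]=19 > arr[4]=10
(2, 7): arr[2]=19 > arr[7]=12
(5, 7): arr[5]=19 > arr[7]=12
(6, 7): arr[6]=19 > arr[7]=12

Total inversions: 8

The array has 8 inversion(s): (0,1), (0,3), (0,4), (2,3), (2,4), (2,7), (5,7), (6,7). Each pair (i,j) satisfies i < j and arr[i] > arr[j].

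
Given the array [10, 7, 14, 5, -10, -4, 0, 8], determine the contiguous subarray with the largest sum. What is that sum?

Using Kadane's algorithm on [10, 7, 14, 5, -10, -4, 0, 8]:

Scanning through the array:
Position 1 (value 7): max_ending_here = 17, max_so_far = 17
Position 2 (value 14): max_ending_here = 31, max_so_far = 31
Position 3 (value 5): max_ending_here = 36, max_so_far = 36
Position 4 (value -10): max_ending_here = 26, max_so_far = 36
Position 5 (value -4): max_ending_here = 22, max_so_far = 36
Position 6 (value 0): max_ending_here = 22, max_so_far = 36
Position 7 (value 8): max_ending_here = 30, max_so_far = 36

Maximum subarray: [10, 7, 14, 5]
Maximum sum: 36

The maximum subarray is [10, 7, 14, 5] with sum 36. This subarray runs from index 0 to index 3.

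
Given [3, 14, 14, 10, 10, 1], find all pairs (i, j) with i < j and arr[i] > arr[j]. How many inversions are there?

Finding inversions in [3, 14, 14, 10, 10, 1]:

(0, 5): arr[0]=3 > arr[5]=1
(1, 3): arr[1]=14 > arr[3]=10
(1, 4): arr[1]=14 > arr[4]=10
(1, 5): arr[1]=14 > arr[5]=1
(2, 3): arr[2]=14 > arr[3]=10
(2, 4): arr[2]=14 > arr[4]=10
(2, 5): arr[2]=14 > arr[5]=1
(3, 5): arr[3]=10 > arr[5]=1
(4, 5): arr[4]=10 > arr[5]=1

Total inversions: 9

The array has 9 inversion(s): (0,5), (1,3), (1,4), (1,5), (2,3), (2,4), (2,5), (3,5), (4,5). Each pair (i,j) satisfies i < j and arr[i] > arr[j].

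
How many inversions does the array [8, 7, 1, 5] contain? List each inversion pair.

Finding inversions in [8, 7, 1, 5]:

(0, 1): arr[0]=8 > arr[1]=7
(0, 2): arr[0]=8 > arr[2]=1
(0, 3): arr[0]=8 > arr[3]=5
(1, 2): arr[1]=7 > arr[2]=1
(1, 3): arr[1]=7 > arr[3]=5

Total inversions: 5

The array has 5 inversion(s): (0,1), (0,2), (0,3), (1,2), (1,3). Each pair (i,j) satisfies i < j and arr[i] > arr[j].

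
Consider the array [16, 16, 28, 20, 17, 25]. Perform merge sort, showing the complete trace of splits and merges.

Merge sort trace:

Split: [16, 16, 28, 20, 17, 25] -> [16, 16, 28] and [20, 17, 25]
  Split: [16, 16, 28] -> [16] and [16, 28]
    Split: [16, 28] -> [16] and [28]
    Merge: [16] + [28] -> [16, 28]
  Merge: [16] + [16, 28] -> [16, 16, 28]
  Split: [20, 17, 25] -> [20] and [17, 25]
    Split: [17, 25] -> [17] and [25]
    Merge: [17] + [25] -> [17, 25]
  Merge: [20] + [17, 25] -> [17, 20, 25]
Merge: [16, 16, 28] + [17, 20, 25] -> [16, 16, 17, 20, 25, 28]

Final sorted array: [16, 16, 17, 20, 25, 28]

The merge sort proceeds by recursively splitting the array and merging sorted halves.
After all merges, the sorted array is [16, 16, 17, 20, 25, 28].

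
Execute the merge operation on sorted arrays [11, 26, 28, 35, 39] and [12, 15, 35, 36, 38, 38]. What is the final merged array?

Merging process:

Compare 11 vs 12: take 11 from left. Merged: [11]
Compare 26 vs 12: take 12 from right. Merged: [11, 12]
Compare 26 vs 15: take 15 from right. Merged: [11, 12, 15]
Compare 26 vs 35: take 26 from left. Merged: [11, 12, 15, 26]
Compare 28 vs 35: take 28 from left. Merged: [11, 12, 15, 26, 28]
Compare 35 vs 35: take 35 from left. Merged: [11, 12, 15, 26, 28, 35]
Compare 39 vs 35: take 35 from right. Merged: [11, 12, 15, 26, 28, 35, 35]
Compare 39 vs 36: take 36 from right. Merged: [11, 12, 15, 26, 28, 35, 35, 36]
Compare 39 vs 38: take 38 from right. Merged: [11, 12, 15, 26, 28, 35, 35, 36, 38]
Compare 39 vs 38: take 38 from right. Merged: [11, 12, 15, 26, 28, 35, 35, 36, 38, 38]
Append remaining from left: [39]. Merged: [11, 12, 15, 26, 28, 35, 35, 36, 38, 38, 39]

Final merged array: [11, 12, 15, 26, 28, 35, 35, 36, 38, 38, 39]
Total comparisons: 10

The merged array is [11, 12, 15, 26, 28, 35, 35, 36, 38, 38, 39], requiring 10 comparisons. The merge step runs in O(n) time where n is the total number of elements.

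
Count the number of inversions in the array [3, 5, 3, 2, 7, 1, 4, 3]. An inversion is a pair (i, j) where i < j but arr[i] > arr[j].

Finding inversions in [3, 5, 3, 2, 7, 1, 4, 3]:

(0, 3): arr[0]=3 > arr[3]=2
(0, 5): arr[0]=3 > arr[5]=1
(1, 2): arr[1]=5 > arr[2]=3
(1, 3): arr[1]=5 > arr[3]=2
(1, 5): arr[1]=5 > arr[5]=1
(1, 6): arr[1]=5 > arr[6]=4
(1, 7): arr[1]=5 > arr[7]=3
(2, 3): arr[2]=3 > arr[3]=2
(2, 5): arr[2]=3 > arr[5]=1
(3, 5): arr[3]=2 > arr[5]=1
(4, 5): arr[4]=7 > arr[5]=1
(4, 6): arr[4]=7 > arr[6]=4
(4, 7): arr[4]=7 > arr[7]=3
(6, 7): arr[6]=4 > arr[7]=3

Total inversions: 14

The array has 14 inversion(s): (0,3), (0,5), (1,2), (1,3), (1,5), (1,6), (1,7), (2,3), (2,5), (3,5), (4,5), (4,6), (4,7), (6,7). Each pair (i,j) satisfies i < j and arr[i] > arr[j].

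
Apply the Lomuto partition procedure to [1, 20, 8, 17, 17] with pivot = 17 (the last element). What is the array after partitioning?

Lomuto partition with pivot = 17:

Initial array: [1, 20, 8, 17, 17]

arr[0]=1 <= 17: swap with position 0, array becomes [1, 20, 8, 17, 17]
arr[1]=20 > 17: no swap
arr[2]=8 <= 17: swap with position 1, array becomes [1, 8, 20, 17, 17]
arr[3]=17 <= 17: swap with position 2, array becomes [1, 8, 17, 20, 17]

Place pivot at position 3: [1, 8, 17, 17, 20]
Pivot position: 3

After partitioning with pivot 17, the array becomes [1, 8, 17, 17, 20]. The pivot is placed at index 3. All elements to the left of the pivot are <= 17, and all elements to the right are > 17.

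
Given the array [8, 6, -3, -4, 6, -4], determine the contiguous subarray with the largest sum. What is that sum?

Using Kadane's algorithm on [8, 6, -3, -4, 6, -4]:

Scanning through the array:
Position 1 (value 6): max_ending_here = 14, max_so_far = 14
Position 2 (value -3): max_ending_here = 11, max_so_far = 14
Position 3 (value -4): max_ending_here = 7, max_so_far = 14
Position 4 (value 6): max_ending_here = 13, max_so_far = 14
Position 5 (value -4): max_ending_here = 9, max_so_far = 14

Maximum subarray: [8, 6]
Maximum sum: 14

The maximum subarray is [8, 6] with sum 14. This subarray runs from index 0 to index 1.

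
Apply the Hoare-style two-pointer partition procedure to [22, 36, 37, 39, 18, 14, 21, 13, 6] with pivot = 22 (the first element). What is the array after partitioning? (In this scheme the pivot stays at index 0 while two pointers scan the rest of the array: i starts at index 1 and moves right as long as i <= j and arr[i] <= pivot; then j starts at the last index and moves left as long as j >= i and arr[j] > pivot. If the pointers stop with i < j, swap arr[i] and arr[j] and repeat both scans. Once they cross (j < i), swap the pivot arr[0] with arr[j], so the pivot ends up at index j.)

Hoare-style two-pointer partition with pivot = 22:

Initial array: [22, 36, 37, 39, 18, 14, 21, 13, 6]

Pointers start at i = 1, j = 8.
i stops at index 1 (arr[1]=36 > 22), j stops at index 8 (arr[8]=6 <= 22): swap arr[1] and arr[8], array becomes [22, 6, 37, 39, 18, 14, 21, 13, 36]
i stops at index 2 (arr[2]=37 > 22), j stops at index 7 (arr[7]=13 <= 22): swap arr[2] and arr[7], array becomes [22, 6, 13, 39, 18, 14, 21, 37, 36]
i stops at index 3 (arr[3]=39 > 22), j stops at index 6 (arr[6]=21 <= 22): swap arr[3] and arr[6], array becomes [22, 6, 13, 21, 18, 14, 39, 37, 36]
i ends at 6, j ends at 5: the pointers have crossed (j < i), so scanning stops.

Swap pivot arr[0] with arr[5] to place pivot at position 5: [14, 6, 13, 21, 18, 22, 39, 37, 36]
Pivot position: 5

After partitioning with pivot 22, the array becomes [14, 6, 13, 21, 18, 22, 39, 37, 36]. The pivot is placed at index 5. All elements to the left of the pivot are <= 22, and all elements to the right are > 22.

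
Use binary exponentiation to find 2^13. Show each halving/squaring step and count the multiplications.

Computing 2^13 by squaring (build up from 2^1; each line after the first costs one multiplication):

2^1 = 2
2^2 = (2^1)^2 = 2^2 = 4
2^3 = 2 * 2^2 = 2 * 4 = 8
2^6 = (2^3)^2 = 8^2 = 64
2^12 = (2^6)^2 = 64^2 = 4096
2^13 = 2 * 2^12 = 2 * 4096 = 8192

Result: 8192
Multiplications needed: 5 (5 lines after 2^1)

2^13 = 8192. Using exponentiation by squaring, this requires 5 multiplications. The key idea: if the exponent is even, square the half-power; if odd, multiply by the base once.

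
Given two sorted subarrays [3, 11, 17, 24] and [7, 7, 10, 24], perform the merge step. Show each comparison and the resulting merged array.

Merging process:

Compare 3 vs 7: take 3 from left. Merged: [3]
Compare 11 vs 7: take 7 from right. Merged: [3, 7]
Compare 11 vs 7: take 7 from right. Merged: [3, 7, 7]
Compare 11 vs 10: take 10 from right. Merged: [3, 7, 7, 10]
Compare 11 vs 24: take 11 from left. Merged: [3, 7, 7, 10, 11]
Compare 17 vs 24: take 17 from left. Merged: [3, 7, 7, 10, 11, 17]
Compare 24 vs 24: take 24 from left. Merged: [3, 7, 7, 10, 11, 17, 24]
Append remaining from right: [24]. Merged: [3, 7, 7, 10, 11, 17, 24, 24]

Final merged array: [3, 7, 7, 10, 11, 17, 24, 24]
Total comparisons: 7

The merged array is [3, 7, 7, 10, 11, 17, 24, 24], requiring 7 comparisons. The merge step runs in O(n) time where n is the total number of elements.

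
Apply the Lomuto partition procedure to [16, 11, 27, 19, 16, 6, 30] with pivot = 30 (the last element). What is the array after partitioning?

Lomuto partition with pivot = 30:

Initial array: [16, 11, 27, 19, 16, 6, 30]

arr[0]=16 <= 30: swap with position 0, array becomes [16, 11, 27, 19, 16, 6, 30]
arr[1]=11 <= 30: swap with position 1, array becomes [16, 11, 27, 19, 16, 6, 30]
arr[2]=27 <= 30: swap with position 2, array becomes [16, 11, 27, 19, 16, 6, 30]
arr[3]=19 <= 30: swap with position 3, array becomes [16, 11, 27, 19, 16, 6, 30]
arr[4]=16 <= 30: swap with position 4, array becomes [16, 11, 27, 19, 16, 6, 30]
arr[5]=6 <= 30: swap with position 5, array becomes [16, 11, 27, 19, 16, 6, 30]

Place pivot at position 6: [16, 11, 27, 19, 16, 6, 30]
Pivot position: 6

After partitioning with pivot 30, the array becomes [16, 11, 27, 19, 16, 6, 30]. The pivot is placed at index 6. All elements to the left of the pivot are <= 30, and all elements to the right are > 30.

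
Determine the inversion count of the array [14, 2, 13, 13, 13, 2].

Finding inversions in [14, 2, 13, 13, 13, 2]:

(0, 1): arr[0]=14 > arr[1]=2
(0, 2): arr[0]=14 > arr[2]=13
(0, 3): arr[0]=14 > arr[3]=13
(0, 4): arr[0]=14 > arr[4]=13
(0, 5): arr[0]=14 > arr[5]=2
(2, 5): arr[2]=13 > arr[5]=2
(3, 5): arr[3]=13 > arr[5]=2
(4, 5): arr[4]=13 > arr[5]=2

Total inversions: 8

The array has 8 inversion(s): (0,1), (0,2), (0,3), (0,4), (0,5), (2,5), (3,5), (4,5). Each pair (i,j) satisfies i < j and arr[i] > arr[j].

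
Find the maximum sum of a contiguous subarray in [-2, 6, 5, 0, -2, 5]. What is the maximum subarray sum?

Using Kadane's algorithm on [-2, 6, 5, 0, -2, 5]:

Scanning through the array:
Position 1 (value 6): max_ending_here = 6, max_so_far = 6
Position 2 (value 5): max_ending_here = 11, max_so_far = 11
Position 3 (value 0): max_ending_here = 11, max_so_far = 11
Position 4 (value -2): max_ending_here = 9, max_so_far = 11
Position 5 (value 5): max_ending_here = 14, max_so_far = 14

Maximum subarray: [6, 5, 0, -2, 5]
Maximum sum: 14

The maximum subarray is [6, 5, 0, -2, 5] with sum 14. This subarray runs from index 1 to index 5.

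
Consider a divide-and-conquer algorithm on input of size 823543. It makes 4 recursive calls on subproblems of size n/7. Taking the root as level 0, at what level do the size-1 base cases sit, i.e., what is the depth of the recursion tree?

For divide and conquer with division factor 7:

Problem sizes at each level:
Level 0: 823543
Level 1: 117649
Level 2: 16807
Level 3: 2401
Level 4: 343
Level 5: 49
Level 6: 7
Level 7: 1

The root is level 0 and the size-1 base case is level 7 (the tree spans levels 0 through 7, i.e. 8 levels counting the root), so the depth is the number of divisions: log_7(823543) = 7

The recursion tree depth is log_7(823543) = 7. At each level, the problem size is divided by 7, so it takes 7 divisions to reduce to a base case of size 1. The algorithm makes 4 recursive calls at each level.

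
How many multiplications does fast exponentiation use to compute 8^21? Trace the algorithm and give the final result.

Computing 8^21 by squaring (build up from 8^1; each line after the first costs one multiplication):

8^1 = 8
8^2 = (8^1)^2 = 8^2 = 64
8^4 = (8^2)^2 = 64^2 = 4096
8^5 = 8 * 8^4 = 8 * 4096 = 32768
8^10 = (8^5)^2 = 32768^2 = 1073741824
8^20 = (8^10)^2 = 1073741824^2 = 1152921504606846976
8^21 = 8 * 8^20 = 8 * 1152921504606846976 = 9223372036854775808

Result: 9223372036854775808
Multiplications needed: 6 (6 lines after 8^1)

8^21 = 9223372036854775808. Using exponentiation by squaring, this requires 6 multiplications. The key idea: if the exponent is even, square the half-power; if odd, multiply by the base once.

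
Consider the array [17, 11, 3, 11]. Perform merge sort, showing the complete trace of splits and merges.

Merge sort trace:

Split: [17, 11, 3, 11] -> [17, 11] and [3, 11]
  Split: [17, 11] -> [17] and [11]
  Merge: [17] + [11] -> [11, 17]
  Split: [3, 11] -> [3] and [11]
  Merge: [3] + [11] -> [3, 11]
Merge: [11, 17] + [3, 11] -> [3, 11, 11, 17]

Final sorted array: [3, 11, 11, 17]

The merge sort proceeds by recursively splitting the array and merging sorted halves.
After all merges, the sorted array is [3, 11, 11, 17].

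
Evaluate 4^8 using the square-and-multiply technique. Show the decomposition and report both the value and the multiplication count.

Computing 4^8 by squaring (build up from 4^1; each line after the first costs one multiplication):

4^1 = 4
4^2 = (4^1)^2 = 4^2 = 16
4^4 = (4^2)^2 = 16^2 = 256
4^8 = (4^4)^2 = 256^2 = 65536

Result: 65536
Multiplications needed: 3 (3 lines after 4^1)

4^8 = 65536. Using exponentiation by squaring, this requires 3 multiplications. The key idea: if the exponent is even, square the half-power; if odd, multiply by the base once.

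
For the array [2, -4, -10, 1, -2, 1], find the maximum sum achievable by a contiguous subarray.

Using Kadane's algorithm on [2, -4, -10, 1, -2, 1]:

Scanning through the array:
Position 1 (value -4): max_ending_here = -2, max_so_far = 2
Position 2 (value -10): max_ending_here = -10, max_so_far = 2
Position 3 (value 1): max_ending_here = 1, max_so_far = 2
Position 4 (value -2): max_ending_here = -1, max_so_far = 2
Position 5 (value 1): max_ending_here = 1, max_so_far = 2

Maximum subarray: [2]
Maximum sum: 2

The maximum subarray is [2] with sum 2. This subarray runs from index 0 to index 0.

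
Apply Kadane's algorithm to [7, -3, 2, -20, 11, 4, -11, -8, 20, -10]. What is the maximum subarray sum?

Using Kadane's algorithm on [7, -3, 2, -20, 11, 4, -11, -8, 20, -10]:

Scanning through the array:
Position 1 (value -3): max_ending_here = 4, max_so_far = 7
Position 2 (value 2): max_ending_here = 6, max_so_far = 7
Position 3 (value -20): max_ending_here = -14, max_so_far = 7
Position 4 (value 11): max_ending_here = 11, max_so_far = 11
Position 5 (value 4): max_ending_here = 15, max_so_far = 15
Position 6 (value -11): max_ending_here = 4, max_so_far = 15
Position 7 (value -8): max_ending_here = -4, max_so_far = 15
Position 8 (value 20): max_ending_here = 20, max_so_far = 20
Position 9 (value -10): max_ending_here = 10, max_so_far = 20

Maximum subarray: [20]
Maximum sum: 20

The maximum subarray is [20] with sum 20. This subarray runs from index 8 to index 8.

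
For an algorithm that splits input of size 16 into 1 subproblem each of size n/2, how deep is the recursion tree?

For divide and conquer with division factor 2:

Problem sizes at each level:
Level 0: 16
Level 1: 8
Level 2: 4
Level 3: 2
Level 4: 1

The root is level 0 and the size-1 base case is level 4 (the tree spans levels 0 through 4, i.e. 5 levels counting the root), so the depth is the number of divisions: log_2(16) = 4

The recursion tree depth is log_2(16) = 4. At each level, the problem size is divided by 2, so it takes 4 divisions to reduce to a base case of size 1. The algorithm makes 1 recursive call at each level.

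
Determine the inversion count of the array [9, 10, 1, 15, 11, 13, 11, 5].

Finding inversions in [9, 10, 1, 15, 11, 13, 11, 5]:

(0, 2): arr[0]=9 > arr[2]=1
(0, 7): arr[0]=9 > arr[7]=5
(1, 2): arr[1]=10 > arr[2]=1
(1, 7): arr[1]=10 > arr[7]=5
(3, 4): arr[3]=15 > arr[4]=11
(3, 5): arr[3]=15 > arr[5]=13
(3, 6): arr[3]=15 > arr[6]=11
(3, 7): arr[3]=15 > arr[7]=5
(4, 7): arr[4]=11 > arr[7]=5
(5, 6): arr[5]=13 > arr[6]=11
(5, 7): arr[5]=13 > arr[7]=5
(6, 7): arr[6]=11 > arr[7]=5

Total inversions: 12

The array has 12 inversion(s): (0,2), (0,7), (1,2), (1,7), (3,4), (3,5), (3,6), (3,7), (4,7), (5,6), (5,7), (6,7). Each pair (i,j) satisfies i < j and arr[i] > arr[j].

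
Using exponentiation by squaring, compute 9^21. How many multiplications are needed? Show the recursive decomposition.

Computing 9^21 by squaring (build up from 9^1; each line after the first costs one multiplication):

9^1 = 9
9^2 = (9^1)^2 = 9^2 = 81
9^4 = (9^2)^2 = 81^2 = 6561
9^5 = 9 * 9^4 = 9 * 6561 = 59049
9^10 = (9^5)^2 = 59049^2 = 3486784401
9^20 = (9^10)^2 = 3486784401^2 = 12157665459056928801
9^21 = 9 * 9^20 = 9 * 12157665459056928801 = 109418989131512359209

Result: 109418989131512359209
Multiplications needed: 6 (6 lines after 9^1)

9^21 = 109418989131512359209. Using exponentiation by squaring, this requires 6 multiplications. The key idea: if the exponent is even, square the half-power; if odd, multiply by the base once.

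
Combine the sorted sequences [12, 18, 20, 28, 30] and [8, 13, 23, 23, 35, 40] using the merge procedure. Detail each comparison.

Merging process:

Compare 12 vs 8: take 8 from right. Merged: [8]
Compare 12 vs 13: take 12 from left. Merged: [8, 12]
Compare 18 vs 13: take 13 from right. Merged: [8, 12, 13]
Compare 18 vs 23: take 18 from left. Merged: [8, 12, 13, 18]
Compare 20 vs 23: take 20 from left. Merged: [8, 12, 13, 18, 20]
Compare 28 vs 23: take 23 from right. Merged: [8, 12, 13, 18, 20, 23]
Compare 28 vs 23: take 23 from right. Merged: [8, 12, 13, 18, 20, 23, 23]
Compare 28 vs 35: take 28 from left. Merged: [8, 12, 13, 18, 20, 23, 23, 28]
Compare 30 vs 35: take 30 from left. Merged: [8, 12, 13, 18, 20, 23, 23, 28, 30]
Append remaining from right: [35, 40]. Merged: [8, 12, 13, 18, 20, 23, 23, 28, 30, 35, 40]

Final merged array: [8, 12, 13, 18, 20, 23, 23, 28, 30, 35, 40]
Total comparisons: 9

The merged array is [8, 12, 13, 18, 20, 23, 23, 28, 30, 35, 40], requiring 9 comparisons. The merge step runs in O(n) time where n is the total number of elements.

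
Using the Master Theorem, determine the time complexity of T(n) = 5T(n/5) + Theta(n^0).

Master Theorem for T(n) = 5T(n/5) + O(n^0):

a = 5, b = 5, c = 0
log_b(a) = log_5(5) = 1.0000

Case 1: c = 0 < log_5(5) = 1.0000
T(n) = O(n^(log_5 5)) = O(n)

For T(n) = 5T(n/5) + O(n^0): log_5(5) = 1.0000. This is Case 1 of the Master Theorem (c < log_b(a), work dominated by leaves), giving O(n).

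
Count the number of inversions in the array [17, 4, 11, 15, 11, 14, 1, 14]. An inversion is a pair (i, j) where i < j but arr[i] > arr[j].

Finding inversions in [17, 4, 11, 15, 11, 14, 1, 14]:

(0, 1): arr[0]=17 > arr[1]=4
(0, 2): arr[0]=17 > arr[2]=11
(0, 3): arr[0]=17 > arr[3]=15
(0, 4): arr[0]=17 > arr[4]=11
(0, 5): arr[0]=17 > arr[5]=14
(0, 6): arr[0]=17 > arr[6]=1
(0, 7): arr[0]=17 > arr[7]=14
(1, 6): arr[1]=4 > arr[6]=1
(2, 6): arr[2]=11 > arr[6]=1
(3, 4): arr[3]=15 > arr[4]=11
(3, 5): arr[3]=15 > arr[5]=14
(3, 6): arr[3]=15 > arr[6]=1
(3, 7): arr[3]=15 > arr[7]=14
(4, 6): arr[4]=11 > arr[6]=1
(5, 6): arr[5]=14 > arr[6]=1

Total inversions: 15

The array has 15 inversion(s): (0,1), (0,2), (0,3), (0,4), (0,5), (0,6), (0,7), (1,6), (2,6), (3,4), (3,5), (3,6), (3,7), (4,6), (5,6). Each pair (i,j) satisfies i < j and arr[i] > arr[j].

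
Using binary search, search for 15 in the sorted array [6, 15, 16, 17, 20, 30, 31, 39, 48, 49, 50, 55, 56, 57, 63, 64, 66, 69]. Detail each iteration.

Binary search for 15 in [6, 15, 16, 17, 20, 30, 31, 39, 48, 49, 50, 55, 56, 57, 63, 64, 66, 69]:

lo=0, hi=17, mid=8, arr[mid]=48 -> 48 > 15, search left half
lo=0, hi=7, mid=3, arr[mid]=17 -> 17 > 15, search left half
lo=0, hi=2, mid=1, arr[mid]=15 -> Found target at index 1!

Binary search finds 15 at index 1 after 3 comparisons. The search repeatedly halves the search space by comparing with the middle element.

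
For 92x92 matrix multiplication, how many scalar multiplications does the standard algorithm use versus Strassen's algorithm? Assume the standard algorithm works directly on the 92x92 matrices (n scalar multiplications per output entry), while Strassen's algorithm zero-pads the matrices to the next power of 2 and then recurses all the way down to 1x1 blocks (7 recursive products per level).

Matrix multiplication for 92x92 matrices:

Strassen's algorithm requires power-of-2 dimensions. Pad 92x92 to 128x128 (next power of 2).

Standard algorithm: 92^3 = 778688 multiplications
Strassen's algorithm: 7^(log2(128)) = 7^7 = 823543 multiplications
Difference: 778688 - 823543 = -44855 (Strassen uses MORE here due to padding overhead — for small or just-over-power-of-2 n, padding can outweigh the per-level savings)

Standard: 778688 multiplications (92^3). Strassen: 823543 multiplications (7^7, after padding to 128x128). Strassen reduces 8 recursive multiplications to 7 at each level.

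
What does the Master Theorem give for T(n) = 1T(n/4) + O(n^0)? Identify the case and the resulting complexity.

Master Theorem for T(n) = 1T(n/4) + O(n^0):

a = 1, b = 4, c = 0
log_b(a) = log_4(1) = 0.0000

Case 2: c = 0 = log_4(1) = 0.0000
T(n) = O(n^0 log n) = O(log n)

For T(n) = 1T(n/4) + O(n^0): log_4(1) = 0.0000. This is Case 2 of the Master Theorem (c = log_b(a), equal work at all levels), giving O(log n).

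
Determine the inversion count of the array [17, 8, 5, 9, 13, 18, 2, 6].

Finding inversions in [17, 8, 5, 9, 13, 18, 2, 6]:

(0, 1): arr[0]=17 > arr[1]=8
(0, 2): arr[0]=17 > arr[2]=5
(0, 3): arr[0]=17 > arr[3]=9
(0, 4): arr[0]=17 > arr[4]=13
(0, 6): arr[0]=17 > arr[6]=2
(0, 7): arr[0]=17 > arr[7]=6
(1, 2): arr[1]=8 > arr[2]=5
(1, 6): arr[1]=8 > arr[6]=2
(1, 7): arr[1]=8 > arr[7]=6
(2, 6): arr[2]=5 > arr[6]=2
(3, 6): arr[3]=9 > arr[6]=2
(3, 7): arr[3]=9 > arr[7]=6
(4, 6): arr[4]=13 > arr[6]=2
(4, 7): arr[4]=13 > arr[7]=6
(5, 6): arr[5]=18 > arr[6]=2
(5, 7): arr[5]=18 > arr[7]=6

Total inversions: 16

The array has 16 inversion(s): (0,1), (0,2), (0,3), (0,4), (0,6), (0,7), (1,2), (1,6), (1,7), (2,6), (3,6), (3,7), (4,6), (4,7), (5,6), (5,7). Each pair (i,j) satisfies i < j and arr[i] > arr[j].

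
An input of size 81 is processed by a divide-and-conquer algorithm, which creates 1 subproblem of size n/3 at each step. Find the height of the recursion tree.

For divide and conquer with division factor 3:

Problem sizes at each level:
Level 0: 81
Level 1: 27
Level 2: 9
Level 3: 3
Level 4: 1

The root is level 0 and the size-1 base case is level 4 (the tree spans levels 0 through 4, i.e. 5 levels counting the root), so the depth is the number of divisions: log_3(81) = 4

The recursion tree depth is log_3(81) = 4. At each level, the problem size is divided by 3, so it takes 4 divisions to reduce to a base case of size 1. The algorithm makes 1 recursive call at each level.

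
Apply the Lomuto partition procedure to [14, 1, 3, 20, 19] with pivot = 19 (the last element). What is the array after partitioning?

Lomuto partition with pivot = 19:

Initial array: [14, 1, 3, 20, 19]

arr[0]=14 <= 19: swap with position 0, array becomes [14, 1, 3, 20, 19]
arr[1]=1 <= 19: swap with position 1, array becomes [14, 1, 3, 20, 19]
arr[2]=3 <= 19: swap with position 2, array becomes [14, 1, 3, 20, 19]
arr[3]=20 > 19: no swap

Place pivot at position 3: [14, 1, 3, 19, 20]
Pivot position: 3

After partitioning with pivot 19, the array becomes [14, 1, 3, 19, 20]. The pivot is placed at index 3. All elements to the left of the pivot are <= 19, and all elements to the right are > 19.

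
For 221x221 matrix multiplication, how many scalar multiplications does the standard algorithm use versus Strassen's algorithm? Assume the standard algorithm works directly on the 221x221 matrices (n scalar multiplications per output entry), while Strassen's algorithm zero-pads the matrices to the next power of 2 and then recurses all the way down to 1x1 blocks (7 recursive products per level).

Matrix multiplication for 221x221 matrices:

Strassen's algorithm requires power-of-2 dimensions. Pad 221x221 to 256x256 (next power of 2).

Standard algorithm: 221^3 = 10793861 multiplications
Strassen's algorithm: 7^(log2(256)) = 7^8 = 5764801 multiplications
Savings: 10793861 - 5764801 = 5029060 multiplications

Standard: 10793861 multiplications (221^3). Strassen: 5764801 multiplications (7^8, after padding to 256x256). Strassen reduces 8 recursive multiplications to 7 at each level.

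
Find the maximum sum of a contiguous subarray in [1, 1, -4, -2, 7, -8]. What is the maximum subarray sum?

Using Kadane's algorithm on [1, 1, -4, -2, 7, -8]:

Scanning through the array:
Position 1 (value 1): max_ending_here = 2, max_so_far = 2
Position 2 (value -4): max_ending_here = -2, max_so_far = 2
Position 3 (value -2): max_ending_here = -2, max_so_far = 2
Position 4 (value 7): max_ending_here = 7, max_so_far = 7
Position 5 (value -8): max_ending_here = -1, max_so_far = 7

Maximum subarray: [7]
Maximum sum: 7

The maximum subarray is [7] with sum 7. This subarray runs from index 4 to index 4.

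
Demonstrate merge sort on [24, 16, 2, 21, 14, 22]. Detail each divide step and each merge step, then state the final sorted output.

Merge sort trace:

Split: [24, 16, 2, 21, 14, 22] -> [24, 16, 2] and [21, 14, 22]
  Split: [24, 16, 2] -> [24] and [16, 2]
    Split: [16, 2] -> [16] and [2]
    Merge: [16] + [2] -> [2, 16]
  Merge: [24] + [2, 16] -> [2, 16, 24]
  Split: [21, 14, 22] -> [21] and [14, 22]
    Split: [14, 22] -> [14] and [22]
    Merge: [14] + [22] -> [14, 22]
  Merge: [21] + [14, 22] -> [14, 21, 22]
Merge: [2, 16, 24] + [14, 21, 22] -> [2, 14, 16, 21, 22, 24]

Final sorted array: [2, 14, 16, 21, 22, 24]

The merge sort proceeds by recursively splitting the array and merging sorted halves.
After all merges, the sorted array is [2, 14, 16, 21, 22, 24].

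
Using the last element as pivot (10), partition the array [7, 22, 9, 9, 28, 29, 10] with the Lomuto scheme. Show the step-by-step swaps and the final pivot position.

Lomuto partition with pivot = 10:

Initial array: [7, 22, 9, 9, 28, 29, 10]

arr[0]=7 <= 10: swap with position 0, array becomes [7, 22, 9, 9, 28, 29, 10]
arr[1]=22 > 10: no swap
arr[2]=9 <= 10: swap with position 1, array becomes [7, 9, 22, 9, 28, 29, 10]
arr[3]=9 <= 10: swap with position 2, array becomes [7, 9, 9, 22, 28, 29, 10]
arr[4]=28 > 10: no swap
arr[5]=29 > 10: no swap

Place pivot at position 3: [7, 9, 9, 10, 28, 29, 22]
Pivot position: 3

After partitioning with pivot 10, the array becomes [7, 9, 9, 10, 28, 29, 22]. The pivot is placed at index 3. All elements to the left of the pivot are <= 10, and all elements to the right are > 10.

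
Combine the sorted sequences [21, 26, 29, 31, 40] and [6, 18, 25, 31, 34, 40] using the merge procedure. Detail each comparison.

Merging process:

Compare 21 vs 6: take 6 from right. Merged: [6]
Compare 21 vs 18: take 18 from right. Merged: [6, 18]
Compare 21 vs 25: take 21 from left. Merged: [6, 18, 21]
Compare 26 vs 25: take 25 from right. Merged: [6, 18, 21, 25]
Compare 26 vs 31: take 26 from left. Merged: [6, 18, 21, 25, 26]
Compare 29 vs 31: take 29 from left. Merged: [6, 18, 21, 25, 26, 29]
Compare 31 vs 31: take 31 from left. Merged: [6, 18, 21, 25, 26, 29, 31]
Compare 40 vs 31: take 31 from right. Merged: [6, 18, 21, 25, 26, 29, 31, 31]
Compare 40 vs 34: take 34 from right. Merged: [6, 18, 21, 25, 26, 29, 31, 31, 34]
Compare 40 vs 40: take 40 from left. Merged: [6, 18, 21, 25, 26, 29, 31, 31, 34, 40]
Append remaining from right: [40]. Merged: [6, 18, 21, 25, 26, 29, 31, 31, 34, 40, 40]

Final merged array: [6, 18, 21, 25, 26, 29, 31, 31, 34, 40, 40]
Total comparisons: 10

The merged array is [6, 18, 21, 25, 26, 29, 31, 31, 34, 40, 40], requiring 10 comparisons. The merge step runs in O(n) time where n is the total number of elements.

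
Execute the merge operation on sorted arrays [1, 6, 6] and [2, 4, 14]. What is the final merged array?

Merging process:

Compare 1 vs 2: take 1 from left. Merged: [1]
Compare 6 vs 2: take 2 from right. Merged: [1, 2]
Compare 6 vs 4: take 4 from right. Merged: [1, 2, 4]
Compare 6 vs 14: take 6 from left. Merged: [1, 2, 4, 6]
Compare 6 vs 14: take 6 from left. Merged: [1, 2, 4, 6, 6]
Append remaining from right: [14]. Merged: [1, 2, 4, 6, 6, 14]

Final merged array: [1, 2, 4, 6, 6, 14]
Total comparisons: 5

The merged array is [1, 2, 4, 6, 6, 14], requiring 5 comparisons. The merge step runs in O(n) time where n is the total number of elements.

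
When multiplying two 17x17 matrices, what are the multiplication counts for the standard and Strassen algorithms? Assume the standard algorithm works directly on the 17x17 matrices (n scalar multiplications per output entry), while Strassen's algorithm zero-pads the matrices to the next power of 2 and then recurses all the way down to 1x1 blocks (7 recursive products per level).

Matrix multiplication for 17x17 matrices:

Strassen's algorithm requires power-of-2 dimensions. Pad 17x17 to 32x32 (next power of 2).

Standard algorithm: 17^3 = 4913 multiplications
Strassen's algorithm: 7^(log2(32)) = 7^5 = 16807 multiplications
Difference: 4913 - 16807 = -11894 (Strassen uses MORE here due to padding overhead — for small or just-over-power-of-2 n, padding can outweigh the per-level savings)

Standard: 4913 multiplications (17^3). Strassen: 16807 multiplications (7^5, after padding to 32x32). Strassen reduces 8 recursive multiplications to 7 at each level.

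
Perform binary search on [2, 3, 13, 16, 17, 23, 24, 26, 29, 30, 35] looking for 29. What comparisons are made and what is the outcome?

Binary search for 29 in [2, 3, 13, 16, 17, 23, 24, 26, 29, 30, 35]:

lo=0, hi=10, mid=5, arr[mid]=23 -> 23 < 29, search right half
lo=6, hi=10, mid=8, arr[mid]=29 -> Found target at index 8!

Binary search finds 29 at index 8 after 2 comparisons. The search repeatedly halves the search space by comparing with the middle element.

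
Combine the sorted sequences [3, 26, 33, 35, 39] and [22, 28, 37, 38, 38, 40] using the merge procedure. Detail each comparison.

Merging process:

Compare 3 vs 22: take 3 from left. Merged: [3]
Compare 26 vs 22: take 22 from right. Merged: [3, 22]
Compare 26 vs 28: take 26 from left. Merged: [3, 22, 26]
Compare 33 vs 28: take 28 from right. Merged: [3, 22, 26, 28]
Compare 33 vs 37: take 33 from left. Merged: [3, 22, 26, 28, 33]
Compare 35 vs 37: take 35 from left. Merged: [3, 22, 26, 28, 33, 35]
Compare 39 vs 37: take 37 from right. Merged: [3, 22, 26, 28, 33, 35, 37]
Compare 39 vs 38: take 38 from right. Merged: [3, 22, 26, 28, 33, 35, 37, 38]
Compare 39 vs 38: take 38 from right. Merged: [3, 22, 26, 28, 33, 35, 37, 38, 38]
Compare 39 vs 40: take 39 from left. Merged: [3, 22, 26, 28, 33, 35, 37, 38, 38, 39]
Append remaining from right: [40]. Merged: [3, 22, 26, 28, 33, 35, 37, 38, 38, 39, 40]

Final merged array: [3, 22, 26, 28, 33, 35, 37, 38, 38, 39, 40]
Total comparisons: 10

The merged array is [3, 22, 26, 28, 33, 35, 37, 38, 38, 39, 40], requiring 10 comparisons. The merge step runs in O(n) time where n is the total number of elements.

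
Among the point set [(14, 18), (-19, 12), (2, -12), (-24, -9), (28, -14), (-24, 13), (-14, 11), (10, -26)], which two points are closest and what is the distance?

Computing all pairwise distances among 8 points:

d((14, 18), (-19, 12)) = 33.541
d((14, 18), (2, -12)) = 32.311
d((14, 18), (-24, -9)) = 46.6154
d((14, 18), (28, -14)) = 34.9285
d((14, 18), (-24, 13)) = 38.3275
d((14, 18), (-14, 11)) = 28.8617
d((14, 18), (10, -26)) = 44.1814
d((-19, 12), (2, -12)) = 31.8904
d((-19, 12), (-24, -9)) = 21.587
d((-19, 12), (28, -14)) = 53.7122
d((-19, 12), (-24, 13)) = 5.099 <-- minimum
d((-19, 12), (-14, 11)) = 5.099 <-- minimum
d((-19, 12), (10, -26)) = 47.8017
d((2, -12), (-24, -9)) = 26.1725
d((2, -12), (28, -14)) = 26.0768
d((2, -12), (-24, 13)) = 36.0694
d((2, -12), (-14, 11)) = 28.0179
d((2, -12), (10, -26)) = 16.1245
d((-24, -9), (28, -14)) = 52.2398
d((-24, -9), (-24, 13)) = 22.0
d((-24, -9), (-14, 11)) = 22.3607
d((-24, -9), (10, -26)) = 38.0132
d((28, -14), (-24, 13)) = 58.5918
d((28, -14), (-14, 11)) = 48.8774
d((28, -14), (10, -26)) = 21.6333
d((-24, 13), (-14, 11)) = 10.198
d((-24, 13), (10, -26)) = 51.7397
d((-14, 11), (10, -26)) = 44.1022

Minimum distance: 5.099 (tie among 2 pairs: (-19, 12) and (-24, 13); (-19, 12) and (-14, 11))

The minimum Euclidean distance is 5.099. There is a tie: 2 pairs achieve this minimum — (-19, 12) and (-24, 13); (-19, 12) and (-14, 11). Any of these is a valid closest pair. For 8 points, brute-force pairwise comparison is shown above. For large n, the divide-and-conquer algorithm (sort by x, recurse on halves, check the dividing strip) achieves O(n log n).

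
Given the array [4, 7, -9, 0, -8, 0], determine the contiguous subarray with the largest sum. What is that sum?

Using Kadane's algorithm on [4, 7, -9, 0, -8, 0]:

Scanning through the array:
Position 1 (value 7): max_ending_here = 11, max_so_far = 11
Position 2 (value -9): max_ending_here = 2, max_so_far = 11
Position 3 (value 0): max_ending_here = 2, max_so_far = 11
Position 4 (value -8): max_ending_here = -6, max_so_far = 11
Position 5 (value 0): max_ending_here = 0, max_so_far = 11

Maximum subarray: [4, 7]
Maximum sum: 11

The maximum subarray is [4, 7] with sum 11. This subarray runs from index 0 to index 1.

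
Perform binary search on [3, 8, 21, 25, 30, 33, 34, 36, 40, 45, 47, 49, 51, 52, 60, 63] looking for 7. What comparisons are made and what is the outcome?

Binary search for 7 in [3, 8, 21, 25, 30, 33, 34, 36, 40, 45, 47, 49, 51, 52, 60, 63]:

lo=0, hi=15, mid=7, arr[mid]=36 -> 36 > 7, search left half
lo=0, hi=6, mid=3, arr[mid]=25 -> 25 > 7, search left half
lo=0, hi=2, mid=1, arr[mid]=8 -> 8 > 7, search left half
lo=0, hi=0, mid=0, arr[mid]=3 -> 3 < 7, search right half
lo=1 > hi=0, target 7 not found

Binary search determines that 7 is not in the array after 4 comparisons. The search space was exhausted without finding the target.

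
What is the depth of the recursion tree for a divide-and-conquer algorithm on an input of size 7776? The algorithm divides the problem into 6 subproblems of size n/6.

For divide and conquer with division factor 6:

Problem sizes at each level:
Level 0: 7776
Level 1: 1296
Level 2: 216
Level 3: 36
Level 4: 6
Level 5: 1

The root is level 0 and the size-1 base case is level 5 (the tree spans levels 0 through 5, i.e. 6 levels counting the root), so the depth is the number of divisions: log_6(7776) = 5

The recursion tree depth is log_6(7776) = 5. At each level, the problem size is divided by 6, so it takes 5 divisions to reduce to a base case of size 1. The algorithm makes 6 recursive calls at each level.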